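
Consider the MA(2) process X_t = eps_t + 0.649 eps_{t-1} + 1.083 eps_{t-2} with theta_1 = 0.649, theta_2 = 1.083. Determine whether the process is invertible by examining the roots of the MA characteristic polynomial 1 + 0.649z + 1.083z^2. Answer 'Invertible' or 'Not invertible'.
\text{Not invertible}

The MA(q) characteristic polynomial is P(z) = 1 + 0.649z + 1.083z^2.
Invertibility requires all roots to lie outside the unit circle, i.e. |z| > 1 for every root.
Set 1 + (0.649) z + (1.083) z^2 = 0, i.e. a z^2 + b z + c = 0 with a = 1.083, b = 0.649, c = 1.
Discriminant D = b^2 - 4ac = (0.649)^2 - 4*(1.083)*1 = 0.421201 - (4.332) = -3.910799.
D < 0, so the roots are the complex-conjugate pair z = (-b +/- i sqrt(-D)) / (2a) = -0.2996 +/- 0.913i.
For a conjugate pair |z|^2 = z * conj(z) = (product of roots) = c/a = 1/(1.083) = 0.923361, so |z| = sqrt(0.923361) = 0.9609 for both roots.
Moduli of all roots: 0.9609, 0.9609.
All moduli strictly greater than 1? No.
Verdict: Not invertible.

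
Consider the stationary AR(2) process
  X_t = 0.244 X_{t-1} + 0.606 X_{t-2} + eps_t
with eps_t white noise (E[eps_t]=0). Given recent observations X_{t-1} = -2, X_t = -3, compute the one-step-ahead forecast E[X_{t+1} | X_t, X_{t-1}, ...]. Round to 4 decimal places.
E[X_{t+1} \mid \mathcal F_t] = -1.9440

For an AR(p) model X_t = c + sum_i phi_i X_{t-i} + eps_t, the
one-step-ahead conditional mean is
  E[X_{t+1} | X_t, ...] = c + sum_i phi_i X_{t+1-i}.
Substitute known values:
  E[X_{t+1} | ...] = (0.244) * (-3) + (0.606) * (-2)
                   = -1.9440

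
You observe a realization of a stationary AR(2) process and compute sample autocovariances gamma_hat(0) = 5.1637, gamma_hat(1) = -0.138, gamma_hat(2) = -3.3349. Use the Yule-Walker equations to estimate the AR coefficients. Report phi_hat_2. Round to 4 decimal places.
\hat\phi_{2} = -0.6470

The Yule-Walker equations for an AR(p) process read, in matrix form,
  Gamma_p phi = r_p,   with   (Gamma_p)_{ij} = gamma(|i - j|),
                       (r_p)_i = gamma(i),   i,j = 1..p.
Substitute the sample gammas (Toeplitz matrix and right-hand side of size 2):
  Gamma_p = [[5.1637, -0.138], [-0.138, 5.1637]]
  r_p     = [-0.138, -3.3349]
Written out:
  5.1637 phi_1 - 0.138 phi_2 = -0.138
  -0.138 phi_1 + 5.1637 phi_2 = -3.3349
Solve by Cramer's rule:
  det = gamma(0)^2 - gamma(1)^2 = (5.1637)^2 - (-0.138)^2 = 26.66379769 - 0.019044 = 26.64475369
  phi_hat_1 = [gamma(1) gamma(0) - gamma(1) gamma(2)] / det = [(-0.138)(5.1637) - (-0.138)(-3.3349)] / 26.64475369 = -1.1728068 / 26.64475369 = -0.044
  phi_hat_2 = [gamma(0) gamma(2) - gamma(1)^2] / det = [(5.1637)(-3.3349) - (-0.138)^2] / 26.64475369 = -17.23946713 / 26.64475369 = -0.647
So phi_hat = [-0.0440, -0.6470].
Therefore phi_hat_2 = -0.6470.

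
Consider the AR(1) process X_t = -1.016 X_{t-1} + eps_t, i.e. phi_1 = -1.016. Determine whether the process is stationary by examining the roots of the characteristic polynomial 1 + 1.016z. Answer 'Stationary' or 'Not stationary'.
\text{Not stationary}

The AR(p) characteristic polynomial is P(z) = 1 + 1.016z.
Stationarity requires all roots to lie outside the unit circle, i.e. |z| > 1 for every root.
This is linear in z: 1 + (1.016) z = 0  =>  z = -1/(1.016) = -0.984252,  |z| = 0.984252.
Moduli of all roots: 0.9843.
All moduli strictly greater than 1? No.
Verdict: Not stationary.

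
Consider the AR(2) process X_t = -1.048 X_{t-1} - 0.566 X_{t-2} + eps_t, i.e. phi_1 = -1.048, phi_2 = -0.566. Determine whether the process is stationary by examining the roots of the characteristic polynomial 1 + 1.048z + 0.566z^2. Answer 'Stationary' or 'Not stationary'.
\text{Stationary}

The AR(p) characteristic polynomial is P(z) = 1 + 1.048z + 0.566z^2.
Stationarity requires all roots to lie outside the unit circle, i.e. |z| > 1 for every root.
Set 1 + (1.048) z + (0.566) z^2 = 0, i.e. a z^2 + b z + c = 0 with a = 0.566, b = 1.048, c = 1.
Discriminant D = b^2 - 4ac = (1.048)^2 - 4*(0.566)*1 = 1.098304 - (2.264) = -1.165696.
D < 0, so the roots are the complex-conjugate pair z = (-b +/- i sqrt(-D)) / (2a) = -0.9258 +/- 0.9538i.
For a conjugate pair |z|^2 = z * conj(z) = (product of roots) = c/a = 1/(0.566) = 1.766784, so |z| = sqrt(1.766784) = 1.3292 for both roots.
Moduli of all roots: 1.3292, 1.3292.
All moduli strictly greater than 1? Yes.
Verdict: Stationary.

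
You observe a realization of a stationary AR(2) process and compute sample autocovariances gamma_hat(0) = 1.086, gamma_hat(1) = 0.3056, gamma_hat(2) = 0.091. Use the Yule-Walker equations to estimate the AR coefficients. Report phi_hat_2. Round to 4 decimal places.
\hat\phi_{2} = 0.0050

The Yule-Walker equations for an AR(p) process read, in matrix form,
  Gamma_p phi = r_p,   with   (Gamma_p)_{ij} = gamma(|i - j|),
                       (r_p)_i = gamma(i),   i,j = 1..p.
Substitute the sample gammas (Toeplitz matrix and right-hand side of size 2):
  Gamma_p = [[1.086, 0.3056], [0.3056, 1.086]]
  r_p     = [0.3056, 0.091]
Written out:
  1.086 phi_1 + 0.3056 phi_2 = 0.3056
  0.3056 phi_1 + 1.086 phi_2 = 0.091
Solve by Cramer's rule:
  det = gamma(0)^2 - gamma(1)^2 = (1.086)^2 - (0.3056)^2 = 1.179396 - 0.09339136 = 1.08600464
  phi_hat_1 = [gamma(1) gamma(0) - gamma(1) gamma(2)] / det = [(0.3056)(1.086) - (0.3056)(0.091)] / 1.08600464 = 0.304072 / 1.08600464 = 0.28
  phi_hat_2 = [gamma(0) gamma(2) - gamma(1)^2] / det = [(1.086)(0.091) - (0.3056)^2] / 1.08600464 = 0.00543464 / 1.08600464 = 0.005
So phi_hat = [0.2800, 0.0050].
Therefore phi_hat_2 = 0.0050.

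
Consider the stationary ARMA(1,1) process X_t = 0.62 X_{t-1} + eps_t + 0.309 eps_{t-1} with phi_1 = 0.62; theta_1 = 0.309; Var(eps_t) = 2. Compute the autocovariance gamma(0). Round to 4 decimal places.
\gamma(0) = 4.8039

Multiply the model equation by X_{t-k} and take expectations. With theta_0 = psi_0 = 1 and psi_j the MA(infinity) weights, this gives
  gamma(k) - sum_i phi_i gamma(k-i) = c_k,
  c_k = sigma^2 * sum_{j=k..q} theta_j psi_{j-k}   (c_k = 0 for k > q),
using gamma(-m) = gamma(m).
psi-weights needed (psi_j = theta_j + sum_i phi_i psi_{j-i}):
  psi_1 = theta_1 + phi_1 = 0.309 + (0.62) = 0.929
Right-hand sides:
  c_0 = sigma^2 (1 + theta_1 psi_1) = 2 * (1 + (0.309)(0.929)) = 2 * 1.287061 = 2.574122
  c_1 = sigma^2 theta_1 = 2 * (0.309) = 0.618
  c_2 = 0
Equations for k = 0 and k = 1 (AR order 1):
  gamma(0) = phi_1 gamma(1) + c_0
  gamma(1) = phi_1 gamma(0) + c_1
Substituting the second into the first: gamma(0) (1 - phi_1^2) = c_0 + phi_1 c_1, so
  gamma(0) = (c_0 + phi_1 c_1) / (1 - phi_1^2) = (2.574122 + (0.62)(0.618)) / (1 - (0.62)^2) = 2.957282 / 0.6156 = 4.803902.
Therefore gamma(0) = 4.8039 (to 4 decimal places).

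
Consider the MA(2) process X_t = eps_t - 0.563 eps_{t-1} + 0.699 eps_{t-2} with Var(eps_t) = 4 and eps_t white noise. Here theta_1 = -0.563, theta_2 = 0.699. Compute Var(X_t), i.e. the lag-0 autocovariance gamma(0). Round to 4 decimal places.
\gamma(0) = 7.2223

For an MA(q) process X_t = eps_t + sum_i theta_i eps_{t-i} with
Var(eps_t) = sigma^2, the variance is
  gamma(0) = sigma^2 * (1 + sum_i theta_i^2).
  sum_i theta_i^2 = (-0.563)^2 + (0.699)^2 = 0.316969 + 0.488601 = 0.80557.
  gamma(0) = 4 * (1 + 0.80557) = 4 * 1.80557 = 7.22228, which rounds to 7.2223.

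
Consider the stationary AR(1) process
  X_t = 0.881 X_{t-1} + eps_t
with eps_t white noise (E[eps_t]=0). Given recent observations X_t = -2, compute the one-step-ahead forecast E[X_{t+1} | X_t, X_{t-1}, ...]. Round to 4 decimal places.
E[X_{t+1} \mid \mathcal F_t] = -1.7620

For an AR(p) model X_t = c + sum_i phi_i X_{t-i} + eps_t, the
one-step-ahead conditional mean is
  E[X_{t+1} | X_t, ...] = c + sum_i phi_i X_{t+1-i}.
Substitute known values:
  E[X_{t+1} | ...] = (0.881) * (-2)
                   = -1.7620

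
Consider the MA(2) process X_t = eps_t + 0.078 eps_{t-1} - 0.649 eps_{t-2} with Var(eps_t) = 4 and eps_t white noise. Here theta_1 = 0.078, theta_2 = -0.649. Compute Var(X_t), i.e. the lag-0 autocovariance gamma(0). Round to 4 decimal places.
\gamma(0) = 5.7091

For an MA(q) process X_t = eps_t + sum_i theta_i eps_{t-i} with
Var(eps_t) = sigma^2, the variance is
  gamma(0) = sigma^2 * (1 + sum_i theta_i^2).
  sum_i theta_i^2 = (0.078)^2 + (-0.649)^2 = 0.006084 + 0.421201 = 0.427285.
  gamma(0) = 4 * (1 + 0.427285) = 4 * 1.427285 = 5.70914, which rounds to 5.7091.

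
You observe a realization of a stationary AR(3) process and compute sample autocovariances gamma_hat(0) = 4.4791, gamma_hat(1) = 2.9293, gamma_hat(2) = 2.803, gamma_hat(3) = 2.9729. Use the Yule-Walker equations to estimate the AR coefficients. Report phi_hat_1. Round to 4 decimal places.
\hat\phi_{1} = 0.3110

The Yule-Walker equations for an AR(p) process read, in matrix form,
  Gamma_p phi = r_p,   with   (Gamma_p)_{ij} = gamma(|i - j|),
                       (r_p)_i = gamma(i),   i,j = 1..p.
Substitute the sample gammas (Toeplitz matrix and right-hand side of size 3):
  Gamma_p = [[4.4791, 2.9293, 2.803], [2.9293, 4.4791, 2.9293], [2.803, 2.9293, 4.4791]]
  r_p     = [2.9293, 2.803, 2.9729]
Written out (R1..R3):
  (R1) 4.4791 phi_1 + 2.9293 phi_2 + 2.803 phi_3 = 2.9293
  (R2) 2.9293 phi_1 + 4.4791 phi_2 + 2.9293 phi_3 = 2.803
  (R3) 2.803 phi_1 + 2.9293 phi_2 + 4.4791 phi_3 = 2.9729
Gaussian elimination:
  R2 <- R2 - (2.9293/4.4791) R1 = R2 - (0.653993) R1:  2.563358 phi_2 + 1.096158 phi_3 = 0.887258
  R3 <- R3 - (2.803/4.4791) R1 = R3 - (0.625795) R1:  1.096158 phi_2 + 2.724996 phi_3 = 1.139758
  R3 <- R3 - (1.096158/2.563358) R2 = R3 - (0.427626) R2:  2.256251 phi_3 = 0.760343
Back-substitution:
  phi_hat_3 = 0.760343 / 2.256251 = 0.336994
  phi_hat_2 = (0.887258 - (1.096158)(0.336994)) / 2.563358 = 0.202024
  phi_hat_1 = (2.9293 - (2.9293)(0.202024) - (2.803)(0.336994)) / 4.4791 = 0.310981
So phi_hat = [0.3110, 0.2020, 0.3370].
Therefore phi_hat_1 = 0.3110.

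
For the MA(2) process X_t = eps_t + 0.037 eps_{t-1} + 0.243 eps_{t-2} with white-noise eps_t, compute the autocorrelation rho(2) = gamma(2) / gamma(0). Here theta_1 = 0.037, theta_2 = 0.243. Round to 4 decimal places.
\rho(2) = 0.2292

For an MA(q) process with theta_0 = 1, the autocovariance is
  gamma(k) = sigma^2 * sum_{i=0..q-k} theta_i * theta_{i+k},
and rho(k) = gamma(k) / gamma(0). Sigma^2 cancels.
  numerator   = (1)*(0.243) = 0.243.
  denominator = (1)^2 + (0.037)^2 + (0.243)^2 = 1.060418.
  rho(2) = 0.243 / 1.060418 = 0.2292.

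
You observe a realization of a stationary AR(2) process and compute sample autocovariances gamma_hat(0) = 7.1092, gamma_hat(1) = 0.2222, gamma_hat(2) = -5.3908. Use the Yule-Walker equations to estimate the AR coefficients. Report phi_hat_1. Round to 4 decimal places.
\hat\phi_{1} = 0.0550

The Yule-Walker equations for an AR(p) process read, in matrix form,
  Gamma_p phi = r_p,   with   (Gamma_p)_{ij} = gamma(|i - j|),
                       (r_p)_i = gamma(i),   i,j = 1..p.
Substitute the sample gammas (Toeplitz matrix and right-hand side of size 2):
  Gamma_p = [[7.1092, 0.2222], [0.2222, 7.1092]]
  r_p     = [0.2222, -5.3908]
Written out:
  7.1092 phi_1 + 0.2222 phi_2 = 0.2222
  0.2222 phi_1 + 7.1092 phi_2 = -5.3908
Solve by Cramer's rule:
  det = gamma(0)^2 - gamma(1)^2 = (7.1092)^2 - (0.2222)^2 = 50.54072464 - 0.04937284 = 50.4913518
  phi_hat_1 = [gamma(1) gamma(0) - gamma(1) gamma(2)] / det = [(0.2222)(7.1092) - (0.2222)(-5.3908)] / 50.4913518 = 2.7775 / 50.4913518 = 0.055
  phi_hat_2 = [gamma(0) gamma(2) - gamma(1)^2] / det = [(7.1092)(-5.3908) - (0.2222)^2] / 50.4913518 = -38.3736482 / 50.4913518 = -0.76
So phi_hat = [0.0550, -0.7600].
Therefore phi_hat_1 = 0.0550.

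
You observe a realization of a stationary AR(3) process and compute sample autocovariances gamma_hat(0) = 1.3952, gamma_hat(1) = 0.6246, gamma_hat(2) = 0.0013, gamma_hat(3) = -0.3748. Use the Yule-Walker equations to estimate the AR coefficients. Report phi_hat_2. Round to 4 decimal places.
\hat\phi_{2} = -0.1320

The Yule-Walker equations for an AR(p) process read, in matrix form,
  Gamma_p phi = r_p,   with   (Gamma_p)_{ij} = gamma(|i - j|),
                       (r_p)_i = gamma(i),   i,j = 1..p.
Substitute the sample gammas (Toeplitz matrix and right-hand side of size 3):
  Gamma_p = [[1.3952, 0.6246, 0.0013], [0.6246, 1.3952, 0.6246], [0.0013, 0.6246, 1.3952]]
  r_p     = [0.6246, 0.0013, -0.3748]
Written out (R1..R3):
  (R1) 1.3952 phi_1 + 0.6246 phi_2 + 0.0013 phi_3 = 0.6246
  (R2) 0.6246 phi_1 + 1.3952 phi_2 + 0.6246 phi_3 = 0.0013
  (R3) 0.0013 phi_1 + 0.6246 phi_2 + 1.3952 phi_3 = -0.3748
Gaussian elimination:
  R2 <- R2 - (0.6246/1.3952) R1 = R2 - (0.447678) R1:  1.11558 phi_2 + 0.624018 phi_3 = -0.27832
  R3 <- R3 - (0.0013/1.3952) R1 = R3 - (0.000932) R1:  0.624018 phi_2 + 1.395199 phi_3 = -0.375382
  R3 <- R3 - (0.624018/1.11558) R2 = R3 - (0.559366) R2:  1.046144 phi_3 = -0.219699
Back-substitution:
  phi_hat_3 = -0.219699 / 1.046144 = -0.210009
  phi_hat_2 = (-0.27832 - (0.624018)(-0.210009)) / 1.11558 = -0.132012
  phi_hat_1 = (0.6246 - (0.6246)(-0.132012) - (0.0013)(-0.210009)) / 1.3952 = 0.506972
So phi_hat = [0.5070, -0.1320, -0.2100].
Therefore phi_hat_2 = -0.1320.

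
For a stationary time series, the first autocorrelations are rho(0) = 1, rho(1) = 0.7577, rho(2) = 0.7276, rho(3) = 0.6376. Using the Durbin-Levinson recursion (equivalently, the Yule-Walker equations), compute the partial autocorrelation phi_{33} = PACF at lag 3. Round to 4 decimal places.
\phi_{33} = 0.0321

The PACF at lag k is phi_{kk}, the last component of the solution
to the Yule-Walker system G_k phi = r_k where
  (G_k)_{ij} = rho(|i - j|), (r_k)_i = rho(i), i,j = 1..k.
Equivalently, Durbin-Levinson gives phi_{kk} iteratively:
  phi_{11} = rho(1)
  phi_{kk} = [rho(k) - sum_{j=1..k-1} phi_{k-1,j} rho(k-j)]
            / [1 - sum_{j=1..k-1} phi_{k-1,j} rho(j)],
  phi_{k,j} = phi_{k-1,j} - phi_{kk} phi_{k-1,k-j},  j = 1..k-1.
Step k = 1:
  phi_11 = rho(1) = 0.7577.
Step k = 2:
  phi_22 = [rho(2) - phi_11 rho(1)] / [1 - phi_11 rho(1)] = [0.7276 - (0.7577)(0.7577)] / [1 - (0.7577)(0.7577)]
         = 0.15349071 / 0.42589071 = 0.360399.
  Update: phi_21 = phi_11 - phi_22 phi_11 = 0.7577 - (0.360399)(0.7577) = 0.484625.
Step k = 3:
  phi_33 = [rho(3) - phi_21 rho(2) - phi_22 rho(1)] / [1 - phi_21 rho(1) - phi_22 rho(2)]
    numerator   = 0.6376 - (0.484625)(0.7276) - (0.360399)(0.7577) = 0.01191197
    denominator = 1 - (0.484625)(0.7577) - (0.360399)(0.7276) = 0.37057277
  phi_33 = 0.01191197 / 0.37057277 = 0.0321.
Therefore phi_{33} = 0.0321.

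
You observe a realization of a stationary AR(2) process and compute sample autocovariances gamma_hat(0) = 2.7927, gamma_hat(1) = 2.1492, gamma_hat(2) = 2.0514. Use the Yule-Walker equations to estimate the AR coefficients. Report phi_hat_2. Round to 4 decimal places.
\hat\phi_{2} = 0.3490

The Yule-Walker equations for an AR(p) process read, in matrix form,
  Gamma_p phi = r_p,   with   (Gamma_p)_{ij} = gamma(|i - j|),
                       (r_p)_i = gamma(i),   i,j = 1..p.
Substitute the sample gammas (Toeplitz matrix and right-hand side of size 2):
  Gamma_p = [[2.7927, 2.1492], [2.1492, 2.7927]]
  r_p     = [2.1492, 2.0514]
Written out:
  2.7927 phi_1 + 2.1492 phi_2 = 2.1492
  2.1492 phi_1 + 2.7927 phi_2 = 2.0514
Solve by Cramer's rule:
  det = gamma(0)^2 - gamma(1)^2 = (2.7927)^2 - (2.1492)^2 = 7.79917329 - 4.61906064 = 3.18011265
  phi_hat_1 = [gamma(1) gamma(0) - gamma(1) gamma(2)] / det = [(2.1492)(2.7927) - (2.1492)(2.0514)] / 3.18011265 = 1.59320196 / 3.18011265 = 0.501
  phi_hat_2 = [gamma(0) gamma(2) - gamma(1)^2] / det = [(2.7927)(2.0514) - (2.1492)^2] / 3.18011265 = 1.10988414 / 3.18011265 = 0.349
So phi_hat = [0.5010, 0.3490].
Therefore phi_hat_2 = 0.3490.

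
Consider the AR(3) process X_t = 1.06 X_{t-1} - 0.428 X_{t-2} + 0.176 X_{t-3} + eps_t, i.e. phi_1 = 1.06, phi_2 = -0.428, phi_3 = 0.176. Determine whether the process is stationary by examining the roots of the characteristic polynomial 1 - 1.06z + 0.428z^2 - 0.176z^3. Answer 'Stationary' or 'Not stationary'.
\text{Stationary}

The AR(p) characteristic polynomial is P(z) = 1 - 1.06z + 0.428z^2 - 0.176z^3.
Stationarity requires all roots to lie outside the unit circle, i.e. |z| > 1 for every root.
Degree 3: look for a simple real root z0 first, then factor out (1 - z/z0) and solve the remaining quadratic.
Testing z0 = 1.25: P(1.25) = 1 + (-1.06)(1.25) + (0.428)(1.25)^2 + (-0.176)(1.25)^3
  = 1 + (-1.325) + (0.66875) + (-0.34375) = 0.  So z_0 = 1.25 is a root, |z_0| = 1.25.
Divide out the factor (1 - 0.8 z) = (1 - z/z0) (since 1/z0 = 0.8):
  P(z) = (1 - 0.8 z)(1 + (-0.26) z + (0.22) z^2)
  [check: z-coef -0.26 - (0.8) = -1.06; z^2-coef 0.22 - (0.8)(-0.26) = 0.428; z^3-coef -(0.8)(0.22) = -0.176.]
Remaining roots from the quadratic factor 1 + (-0.26) z + (0.22) z^2:
  Set 1 + (-0.26) z + (0.22) z^2 = 0, i.e. a z^2 + b z + c = 0 with a = 0.22, b = -0.26, c = 1.
  Discriminant D = b^2 - 4ac = (-0.26)^2 - 4*(0.22)*1 = 0.0676 - (0.88) = -0.8124.
  D < 0, so the roots are the complex-conjugate pair z = (-b +/- i sqrt(-D)) / (2a) = 0.5909 +/- 2.0485i.
  For a conjugate pair |z|^2 = z * conj(z) = (product of roots) = c/a = 1/(0.22) = 4.545455, so |z| = sqrt(4.545455) = 2.132 for both roots.
Moduli of all roots: 1.2500, 2.1320, 2.1320.
All moduli strictly greater than 1? Yes.
Verdict: Stationary.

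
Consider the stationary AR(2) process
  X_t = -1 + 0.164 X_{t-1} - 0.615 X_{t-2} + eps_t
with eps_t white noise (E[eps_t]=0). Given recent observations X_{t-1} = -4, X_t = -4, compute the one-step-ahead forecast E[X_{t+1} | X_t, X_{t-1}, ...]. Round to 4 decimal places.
E[X_{t+1} \mid \mathcal F_t] = 0.8040

For an AR(p) model X_t = c + sum_i phi_i X_{t-i} + eps_t, the
one-step-ahead conditional mean is
  E[X_{t+1} | X_t, ...] = c + sum_i phi_i X_{t+1-i}.
Substitute known values:
  E[X_{t+1} | ...] = -1 + (0.164) * (-4) + (-0.615) * (-4)
                   = 0.8040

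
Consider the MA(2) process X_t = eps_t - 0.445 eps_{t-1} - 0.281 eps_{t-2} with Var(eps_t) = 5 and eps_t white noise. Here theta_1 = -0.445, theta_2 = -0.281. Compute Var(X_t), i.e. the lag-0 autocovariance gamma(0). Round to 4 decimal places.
\gamma(0) = 6.3849

For an MA(q) process X_t = eps_t + sum_i theta_i eps_{t-i} with
Var(eps_t) = sigma^2, the variance is
  gamma(0) = sigma^2 * (1 + sum_i theta_i^2).
  sum_i theta_i^2 = (-0.445)^2 + (-0.281)^2 = 0.198025 + 0.078961 = 0.276986.
  gamma(0) = 5 * (1 + 0.276986) = 5 * 1.276986 = 6.38493, which rounds to 6.3849.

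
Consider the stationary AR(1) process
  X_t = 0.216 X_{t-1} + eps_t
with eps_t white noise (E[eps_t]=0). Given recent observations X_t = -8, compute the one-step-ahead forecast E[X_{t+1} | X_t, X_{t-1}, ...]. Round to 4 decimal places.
E[X_{t+1} \mid \mathcal F_t] = -1.7280

For an AR(p) model X_t = c + sum_i phi_i X_{t-i} + eps_t, the
one-step-ahead conditional mean is
  E[X_{t+1} | X_t, ...] = c + sum_i phi_i X_{t+1-i}.
Substitute known values:
  E[X_{t+1} | ...] = (0.216) * (-8)
                   = -1.7280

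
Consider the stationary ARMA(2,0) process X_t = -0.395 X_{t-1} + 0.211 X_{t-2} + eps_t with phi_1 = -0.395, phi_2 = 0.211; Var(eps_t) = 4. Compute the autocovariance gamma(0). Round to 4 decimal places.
\gamma(0) = 5.5866

Multiply the model equation by X_{t-k} and take expectations. With theta_0 = psi_0 = 1 and psi_j the MA(infinity) weights, this gives
  gamma(k) - sum_i phi_i gamma(k-i) = c_k,
  c_k = sigma^2 * sum_{j=k..q} theta_j psi_{j-k}   (c_k = 0 for k > q),
using gamma(-m) = gamma(m).
Pure AR (q = 0): c_0 = sigma^2 = 4, c_k = 0 for k >= 1.
Equations for k = 0, 1, 2 (AR order 2, c_2 = 0):
  (E0) gamma(0) = phi_1 gamma(1) + phi_2 gamma(2) + c_0
  (E1) gamma(1) = phi_1 gamma(0) + phi_2 gamma(1) + c_1
  (E2) gamma(2) = phi_1 gamma(1) + phi_2 gamma(0)
From (E1): gamma(1) = A gamma(0) + B with
  A = phi_1 / (1 - phi_2) = -0.395 / 0.789 = -0.500634,   B = c_1 / (1 - phi_2) = 0 / 0.789 = 0.
Insert (E2) into (E0): gamma(0) (1 - phi_2^2) = phi_1 (1 + phi_2) gamma(1) + c_0.
  phi_1 (1 + phi_2) = (-0.395)(1.211) = -0.478345,   1 - phi_2^2 = 0.955479.
Replace gamma(1) by A gamma(0) + B and collect gamma(0):
  gamma(0) [0.955479 - (-0.478345)(-0.500634)] = c_0 = 4
  gamma(0) * 0.716003 = 4
  gamma(0) = 4 / 0.716003 = 5.586566.
Therefore gamma(0) = 5.5866 (to 4 decimal places).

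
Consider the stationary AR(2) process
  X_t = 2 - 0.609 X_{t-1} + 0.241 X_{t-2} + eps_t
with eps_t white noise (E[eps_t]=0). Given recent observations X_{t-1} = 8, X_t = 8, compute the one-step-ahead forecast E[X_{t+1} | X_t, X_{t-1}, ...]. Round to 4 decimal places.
E[X_{t+1} \mid \mathcal F_t] = -0.9440

For an AR(p) model X_t = c + sum_i phi_i X_{t-i} + eps_t, the
one-step-ahead conditional mean is
  E[X_{t+1} | X_t, ...] = c + sum_i phi_i X_{t+1-i}.
Substitute known values:
  E[X_{t+1} | ...] = 2 + (-0.609) * (8) + (0.241) * (8)
                   = -0.9440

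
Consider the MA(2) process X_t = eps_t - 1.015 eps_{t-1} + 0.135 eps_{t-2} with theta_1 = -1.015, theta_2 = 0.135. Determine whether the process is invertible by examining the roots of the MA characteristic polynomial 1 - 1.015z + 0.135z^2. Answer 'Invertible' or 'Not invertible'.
\text{Invertible}

The MA(q) characteristic polynomial is P(z) = 1 - 1.015z + 0.135z^2.
Invertibility requires all roots to lie outside the unit circle, i.e. |z| > 1 for every root.
Set 1 + (-1.015) z + (0.135) z^2 = 0, i.e. a z^2 + b z + c = 0 with a = 0.135, b = -1.015, c = 1.
Discriminant D = b^2 - 4ac = (-1.015)^2 - 4*(0.135)*1 = 1.030225 - (0.54) = 0.490225.
D >= 0, so the roots are real: z = (-b +/- sqrt(D)) / (2a) = (1.015 +/- 0.700161) / (0.27).
  z_1 = (1.015 + 0.700161) / (0.27) = 6.3524,   |z_1| = 6.3524.
  z_2 = (1.015 - 0.700161) / (0.27) = 1.1661,   |z_2| = 1.1661.
Moduli of all roots: 6.3524, 1.1661.
All moduli strictly greater than 1? Yes.
Verdict: Invertible.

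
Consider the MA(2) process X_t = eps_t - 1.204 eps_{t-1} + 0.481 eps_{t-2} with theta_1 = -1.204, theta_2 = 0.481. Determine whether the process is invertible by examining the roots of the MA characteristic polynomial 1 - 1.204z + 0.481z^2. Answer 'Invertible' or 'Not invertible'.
\text{Invertible}

The MA(q) characteristic polynomial is P(z) = 1 - 1.204z + 0.481z^2.
Invertibility requires all roots to lie outside the unit circle, i.e. |z| > 1 for every root.
Set 1 + (-1.204) z + (0.481) z^2 = 0, i.e. a z^2 + b z + c = 0 with a = 0.481, b = -1.204, c = 1.
Discriminant D = b^2 - 4ac = (-1.204)^2 - 4*(0.481)*1 = 1.449616 - (1.924) = -0.474384.
D < 0, so the roots are the complex-conjugate pair z = (-b +/- i sqrt(-D)) / (2a) = 1.2516 +/- 0.716i.
For a conjugate pair |z|^2 = z * conj(z) = (product of roots) = c/a = 1/(0.481) = 2.079002, so |z| = sqrt(2.079002) = 1.4419 for both roots.
Moduli of all roots: 1.4419, 1.4419.
All moduli strictly greater than 1? Yes.
Verdict: Invertible.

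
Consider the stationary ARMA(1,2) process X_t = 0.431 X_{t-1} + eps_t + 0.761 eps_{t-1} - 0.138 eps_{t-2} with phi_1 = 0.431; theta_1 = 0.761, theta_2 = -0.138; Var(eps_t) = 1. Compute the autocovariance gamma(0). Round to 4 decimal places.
\gamma(0) = 2.5943

Multiply the model equation by X_{t-k} and take expectations. With theta_0 = psi_0 = 1 and psi_j the MA(infinity) weights, this gives
  gamma(k) - sum_i phi_i gamma(k-i) = c_k,
  c_k = sigma^2 * sum_{j=k..q} theta_j psi_{j-k}   (c_k = 0 for k > q),
using gamma(-m) = gamma(m).
psi-weights needed (psi_j = theta_j + sum_i phi_i psi_{j-i}):
  psi_1 = theta_1 + phi_1 = 0.761 + (0.431) = 1.192
  psi_2 = theta_2 + phi_1 psi_1 = -0.138 + (0.431)(1.192) = 0.375752
Right-hand sides:
  c_0 = sigma^2 (1 + theta_1 psi_1 + theta_2 psi_2) = 1 * (1 + (0.761)(1.192) + (-0.138)(0.375752)) = 1 * 1.855258 = 1.855258
  c_1 = sigma^2 (theta_1 + theta_2 psi_1) = 1 * (0.761 + (-0.138)(1.192)) = 0.596504
  c_2 = sigma^2 theta_2 = 1 * (-0.138) = -0.138
Equations for k = 0 and k = 1 (AR order 1):
  gamma(0) = phi_1 gamma(1) + c_0
  gamma(1) = phi_1 gamma(0) + c_1
Substituting the second into the first: gamma(0) (1 - phi_1^2) = c_0 + phi_1 c_1, so
  gamma(0) = (c_0 + phi_1 c_1) / (1 - phi_1^2) = (1.855258 + (0.431)(0.596504)) / (1 - (0.431)^2) = 2.112351 / 0.814239 = 2.594265.
Therefore gamma(0) = 2.5943 (to 4 decimal places).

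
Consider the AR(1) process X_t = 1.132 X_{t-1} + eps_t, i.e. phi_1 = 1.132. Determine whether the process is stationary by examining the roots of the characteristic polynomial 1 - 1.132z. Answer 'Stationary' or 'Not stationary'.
\text{Not stationary}

The AR(p) characteristic polynomial is P(z) = 1 - 1.132z.
Stationarity requires all roots to lie outside the unit circle, i.e. |z| > 1 for every root.
This is linear in z: 1 + (-1.132) z = 0  =>  z = -1/(-1.132) = 0.883392,  |z| = 0.883392.
Moduli of all roots: 0.8834.
All moduli strictly greater than 1? No.
Verdict: Not stationary.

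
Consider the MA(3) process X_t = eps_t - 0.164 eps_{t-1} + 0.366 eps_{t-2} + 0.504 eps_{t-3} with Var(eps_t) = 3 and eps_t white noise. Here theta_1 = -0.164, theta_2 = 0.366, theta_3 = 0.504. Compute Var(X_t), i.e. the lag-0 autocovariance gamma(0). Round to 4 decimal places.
\gamma(0) = 4.2446

For an MA(q) process X_t = eps_t + sum_i theta_i eps_{t-i} with
Var(eps_t) = sigma^2, the variance is
  gamma(0) = sigma^2 * (1 + sum_i theta_i^2).
  sum_i theta_i^2 = (-0.164)^2 + (0.366)^2 + (0.504)^2 = 0.026896 + 0.133956 + 0.254016 = 0.414868.
  gamma(0) = 3 * (1 + 0.414868) = 3 * 1.414868 = 4.244604, which rounds to 4.2446.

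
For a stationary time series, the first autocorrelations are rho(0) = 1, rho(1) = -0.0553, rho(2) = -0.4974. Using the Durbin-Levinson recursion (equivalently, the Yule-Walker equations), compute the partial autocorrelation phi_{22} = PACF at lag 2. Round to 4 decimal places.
\phi_{22} = -0.5020

The PACF at lag k is phi_{kk}, the last component of the solution
to the Yule-Walker system G_k phi = r_k where
  (G_k)_{ij} = rho(|i - j|), (r_k)_i = rho(i), i,j = 1..k.
Equivalently, Durbin-Levinson gives phi_{kk} iteratively:
  phi_{11} = rho(1)
  phi_{kk} = [rho(k) - sum_{j=1..k-1} phi_{k-1,j} rho(k-j)]
            / [1 - sum_{j=1..k-1} phi_{k-1,j} rho(j)],
  phi_{k,j} = phi_{k-1,j} - phi_{kk} phi_{k-1,k-j},  j = 1..k-1.
Step k = 1:
  phi_11 = rho(1) = -0.0553.
Step k = 2:
  phi_22 = [rho(2) - phi_11 rho(1)] / [1 - phi_11 rho(1)] = [-0.4974 - (-0.0553)(-0.0553)] / [1 - (-0.0553)(-0.0553)]
         = -0.50045809 / 0.99694191 = -0.502.
Therefore phi_{22} = -0.5020.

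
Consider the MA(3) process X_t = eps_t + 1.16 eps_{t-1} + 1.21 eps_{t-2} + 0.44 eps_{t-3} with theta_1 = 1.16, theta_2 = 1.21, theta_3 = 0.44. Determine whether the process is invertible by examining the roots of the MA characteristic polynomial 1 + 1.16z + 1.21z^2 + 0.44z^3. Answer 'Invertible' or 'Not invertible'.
\text{Invertible}

The MA(q) characteristic polynomial is P(z) = 1 + 1.16z + 1.21z^2 + 0.44z^3.
Invertibility requires all roots to lie outside the unit circle, i.e. |z| > 1 for every root.
Degree 3: look for a simple real root z0 first, then factor out (1 - z/z0) and solve the remaining quadratic.
Testing z0 = -2: P(-2) = 1 + (1.16)(-2) + (1.21)(-2)^2 + (0.44)(-2)^3
  = 1 + (-2.32) + (4.84) + (-3.52) = 0.  So z_0 = -2 is a root, |z_0| = 2.
Divide out the factor (1 + 0.5 z) = (1 - z/z0) (since 1/z0 = -0.5):
  P(z) = (1 + 0.5 z)(1 + (0.66) z + (0.88) z^2)
  [check: z-coef 0.66 - (-0.5) = 1.16; z^2-coef 0.88 - (-0.5)(0.66) = 1.21; z^3-coef -(-0.5)(0.88) = 0.44.]
Remaining roots from the quadratic factor 1 + (0.66) z + (0.88) z^2:
  Set 1 + (0.66) z + (0.88) z^2 = 0, i.e. a z^2 + b z + c = 0 with a = 0.88, b = 0.66, c = 1.
  Discriminant D = b^2 - 4ac = (0.66)^2 - 4*(0.88)*1 = 0.4356 - (3.52) = -3.0844.
  D < 0, so the roots are the complex-conjugate pair z = (-b +/- i sqrt(-D)) / (2a) = -0.375 +/- 0.9979i.
  For a conjugate pair |z|^2 = z * conj(z) = (product of roots) = c/a = 1/(0.88) = 1.136364, so |z| = sqrt(1.136364) = 1.066 for both roots.
Moduli of all roots: 2.0000, 1.0660, 1.0660.
All moduli strictly greater than 1? Yes.
Verdict: Invertible.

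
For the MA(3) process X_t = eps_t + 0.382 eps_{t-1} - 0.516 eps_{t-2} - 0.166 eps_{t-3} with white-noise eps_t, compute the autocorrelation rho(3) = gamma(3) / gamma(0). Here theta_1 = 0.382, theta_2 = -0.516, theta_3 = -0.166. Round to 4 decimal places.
\rho(3) = -0.1153

For an MA(q) process with theta_0 = 1, the autocovariance is
  gamma(k) = sigma^2 * sum_{i=0..q-k} theta_i * theta_{i+k},
and rho(k) = gamma(k) / gamma(0). Sigma^2 cancels.
  numerator   = (1)*(-0.166) = -0.166.
  denominator = (1)^2 + (0.382)^2 + (-0.516)^2 + (-0.166)^2 = 1.439736.
  rho(3) = -0.166 / 1.439736 = -0.1153.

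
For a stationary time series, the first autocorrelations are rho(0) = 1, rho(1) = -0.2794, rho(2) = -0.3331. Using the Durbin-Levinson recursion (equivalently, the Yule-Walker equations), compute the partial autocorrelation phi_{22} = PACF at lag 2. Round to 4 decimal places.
\phi_{22} = -0.4460

The PACF at lag k is phi_{kk}, the last component of the solution
to the Yule-Walker system G_k phi = r_k where
  (G_k)_{ij} = rho(|i - j|), (r_k)_i = rho(i), i,j = 1..k.
Equivalently, Durbin-Levinson gives phi_{kk} iteratively:
  phi_{11} = rho(1)
  phi_{kk} = [rho(k) - sum_{j=1..k-1} phi_{k-1,j} rho(k-j)]
            / [1 - sum_{j=1..k-1} phi_{k-1,j} rho(j)],
  phi_{k,j} = phi_{k-1,j} - phi_{kk} phi_{k-1,k-j},  j = 1..k-1.
Step k = 1:
  phi_11 = rho(1) = -0.2794.
Step k = 2:
  phi_22 = [rho(2) - phi_11 rho(1)] / [1 - phi_11 rho(1)] = [-0.3331 - (-0.2794)(-0.2794)] / [1 - (-0.2794)(-0.2794)]
         = -0.41116436 / 0.92193564 = -0.446.
Therefore phi_{22} = -0.4460.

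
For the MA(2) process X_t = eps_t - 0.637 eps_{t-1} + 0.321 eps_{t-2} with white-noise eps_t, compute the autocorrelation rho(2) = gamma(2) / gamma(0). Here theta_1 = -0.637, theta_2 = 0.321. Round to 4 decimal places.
\rho(2) = 0.2128

For an MA(q) process with theta_0 = 1, the autocovariance is
  gamma(k) = sigma^2 * sum_{i=0..q-k} theta_i * theta_{i+k},
and rho(k) = gamma(k) / gamma(0). Sigma^2 cancels.
  numerator   = (1)*(0.321) = 0.321.
  denominator = (1)^2 + (-0.637)^2 + (0.321)^2 = 1.50881.
  rho(2) = 0.321 / 1.50881 = 0.2128.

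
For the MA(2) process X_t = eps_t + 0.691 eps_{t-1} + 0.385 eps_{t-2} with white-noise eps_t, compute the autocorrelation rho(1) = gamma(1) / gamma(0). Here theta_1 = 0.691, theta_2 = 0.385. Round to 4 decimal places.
\rho(1) = 0.5887

For an MA(q) process with theta_0 = 1, the autocovariance is
  gamma(k) = sigma^2 * sum_{i=0..q-k} theta_i * theta_{i+k},
and rho(k) = gamma(k) / gamma(0). Sigma^2 cancels.
  numerator   = (1)*(0.691) + (0.691)*(0.385) = 0.957035.
  denominator = (1)^2 + (0.691)^2 + (0.385)^2 = 1.625706.
  rho(1) = 0.957035 / 1.625706 = 0.5887.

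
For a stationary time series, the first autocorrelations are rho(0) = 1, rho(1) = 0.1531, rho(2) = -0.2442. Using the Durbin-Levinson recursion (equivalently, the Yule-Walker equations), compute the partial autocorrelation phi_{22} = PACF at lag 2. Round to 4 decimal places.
\phi_{22} = -0.2741

The PACF at lag k is phi_{kk}, the last component of the solution
to the Yule-Walker system G_k phi = r_k where
  (G_k)_{ij} = rho(|i - j|), (r_k)_i = rho(i), i,j = 1..k.
Equivalently, Durbin-Levinson gives phi_{kk} iteratively:
  phi_{11} = rho(1)
  phi_{kk} = [rho(k) - sum_{j=1..k-1} phi_{k-1,j} rho(k-j)]
            / [1 - sum_{j=1..k-1} phi_{k-1,j} rho(j)],
  phi_{k,j} = phi_{k-1,j} - phi_{kk} phi_{k-1,k-j},  j = 1..k-1.
Step k = 1:
  phi_11 = rho(1) = 0.1531.
Step k = 2:
  phi_22 = [rho(2) - phi_11 rho(1)] / [1 - phi_11 rho(1)] = [-0.2442 - (0.1531)(0.1531)] / [1 - (0.1531)(0.1531)]
         = -0.26763961 / 0.97656039 = -0.2741.
Therefore phi_{22} = -0.2741.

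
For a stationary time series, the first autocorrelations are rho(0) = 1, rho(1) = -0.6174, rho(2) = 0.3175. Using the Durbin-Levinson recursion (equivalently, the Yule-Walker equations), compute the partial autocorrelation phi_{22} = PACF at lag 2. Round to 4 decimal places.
\phi_{22} = -0.1029

The PACF at lag k is phi_{kk}, the last component of the solution
to the Yule-Walker system G_k phi = r_k where
  (G_k)_{ij} = rho(|i - j|), (r_k)_i = rho(i), i,j = 1..k.
Equivalently, Durbin-Levinson gives phi_{kk} iteratively:
  phi_{11} = rho(1)
  phi_{kk} = [rho(k) - sum_{j=1..k-1} phi_{k-1,j} rho(k-j)]
            / [1 - sum_{j=1..k-1} phi_{k-1,j} rho(j)],
  phi_{k,j} = phi_{k-1,j} - phi_{kk} phi_{k-1,k-j},  j = 1..k-1.
Step k = 1:
  phi_11 = rho(1) = -0.6174.
Step k = 2:
  phi_22 = [rho(2) - phi_11 rho(1)] / [1 - phi_11 rho(1)] = [0.3175 - (-0.6174)(-0.6174)] / [1 - (-0.6174)(-0.6174)]
         = -0.06368276 / 0.61881724 = -0.1029.
Therefore phi_{22} = -0.1029.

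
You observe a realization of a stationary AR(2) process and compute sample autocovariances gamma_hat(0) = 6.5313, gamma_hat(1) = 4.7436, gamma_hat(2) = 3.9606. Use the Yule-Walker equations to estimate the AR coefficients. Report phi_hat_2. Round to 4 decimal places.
\hat\phi_{2} = 0.1670

The Yule-Walker equations for an AR(p) process read, in matrix form,
  Gamma_p phi = r_p,   with   (Gamma_p)_{ij} = gamma(|i - j|),
                       (r_p)_i = gamma(i),   i,j = 1..p.
Substitute the sample gammas (Toeplitz matrix and right-hand side of size 2):
  Gamma_p = [[6.5313, 4.7436], [4.7436, 6.5313]]
  r_p     = [4.7436, 3.9606]
Written out:
  6.5313 phi_1 + 4.7436 phi_2 = 4.7436
  4.7436 phi_1 + 6.5313 phi_2 = 3.9606
Solve by Cramer's rule:
  det = gamma(0)^2 - gamma(1)^2 = (6.5313)^2 - (4.7436)^2 = 42.65787969 - 22.50174096 = 20.15613873
  phi_hat_1 = [gamma(1) gamma(0) - gamma(1) gamma(2)] / det = [(4.7436)(6.5313) - (4.7436)(3.9606)] / 20.15613873 = 12.19437252 / 20.15613873 = 0.605
  phi_hat_2 = [gamma(0) gamma(2) - gamma(1)^2] / det = [(6.5313)(3.9606) - (4.7436)^2] / 20.15613873 = 3.36612582 / 20.15613873 = 0.167
So phi_hat = [0.6050, 0.1670].
Therefore phi_hat_2 = 0.1670.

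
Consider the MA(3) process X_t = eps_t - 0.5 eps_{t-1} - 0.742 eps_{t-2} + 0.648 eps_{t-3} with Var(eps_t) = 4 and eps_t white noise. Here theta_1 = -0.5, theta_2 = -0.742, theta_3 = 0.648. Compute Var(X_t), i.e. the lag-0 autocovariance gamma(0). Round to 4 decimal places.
\gamma(0) = 8.8819

For an MA(q) process X_t = eps_t + sum_i theta_i eps_{t-i} with
Var(eps_t) = sigma^2, the variance is
  gamma(0) = sigma^2 * (1 + sum_i theta_i^2).
  sum_i theta_i^2 = (-0.5)^2 + (-0.742)^2 + (0.648)^2 = 0.25 + 0.550564 + 0.419904 = 1.220468.
  gamma(0) = 4 * (1 + 1.220468) = 4 * 2.220468 = 8.881872, which rounds to 8.8819.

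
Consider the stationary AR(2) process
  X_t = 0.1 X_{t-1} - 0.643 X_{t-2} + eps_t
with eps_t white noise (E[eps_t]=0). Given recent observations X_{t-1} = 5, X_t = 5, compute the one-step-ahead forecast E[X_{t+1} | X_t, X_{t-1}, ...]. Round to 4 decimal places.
E[X_{t+1} \mid \mathcal F_t] = -2.7150

For an AR(p) model X_t = c + sum_i phi_i X_{t-i} + eps_t, the
one-step-ahead conditional mean is
  E[X_{t+1} | X_t, ...] = c + sum_i phi_i X_{t+1-i}.
Substitute known values:
  E[X_{t+1} | ...] = (0.1) * (5) + (-0.643) * (5)
                   = -2.7150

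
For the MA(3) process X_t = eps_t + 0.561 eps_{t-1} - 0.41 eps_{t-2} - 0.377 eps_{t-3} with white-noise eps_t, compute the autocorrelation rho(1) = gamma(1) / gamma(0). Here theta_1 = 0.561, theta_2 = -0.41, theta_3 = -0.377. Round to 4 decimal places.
\rho(1) = 0.2988

For an MA(q) process with theta_0 = 1, the autocovariance is
  gamma(k) = sigma^2 * sum_{i=0..q-k} theta_i * theta_{i+k},
and rho(k) = gamma(k) / gamma(0). Sigma^2 cancels.
  numerator   = (1)*(0.561) + (0.561)*(-0.41) + (-0.41)*(-0.377) = 0.48556.
  denominator = (1)^2 + (0.561)^2 + (-0.41)^2 + (-0.377)^2 = 1.62495.
  rho(1) = 0.48556 / 1.62495 = 0.2988.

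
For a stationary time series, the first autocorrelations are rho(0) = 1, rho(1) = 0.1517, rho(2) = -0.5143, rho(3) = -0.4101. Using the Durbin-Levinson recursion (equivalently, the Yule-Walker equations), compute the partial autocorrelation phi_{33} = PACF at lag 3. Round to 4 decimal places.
\phi_{33} = -0.3019

The PACF at lag k is phi_{kk}, the last component of the solution
to the Yule-Walker system G_k phi = r_k where
  (G_k)_{ij} = rho(|i - j|), (r_k)_i = rho(i), i,j = 1..k.
Equivalently, Durbin-Levinson gives phi_{kk} iteratively:
  phi_{11} = rho(1)
  phi_{kk} = [rho(k) - sum_{j=1..k-1} phi_{k-1,j} rho(k-j)]
            / [1 - sum_{j=1..k-1} phi_{k-1,j} rho(j)],
  phi_{k,j} = phi_{k-1,j} - phi_{kk} phi_{k-1,k-j},  j = 1..k-1.
Step k = 1:
  phi_11 = rho(1) = 0.1517.
Step k = 2:
  phi_22 = [rho(2) - phi_11 rho(1)] / [1 - phi_11 rho(1)] = [-0.5143 - (0.1517)(0.1517)] / [1 - (0.1517)(0.1517)]
         = -0.53731289 / 0.97698711 = -0.549969.
  Update: phi_21 = phi_11 - phi_22 phi_11 = 0.1517 - (-0.549969)(0.1517) = 0.23513.
Step k = 3:
  phi_33 = [rho(3) - phi_21 rho(2) - phi_22 rho(1)] / [1 - phi_21 rho(1) - phi_22 rho(2)]
    numerator   = -0.4101 - (0.23513)(-0.5143) - (-0.549969)(0.1517) = -0.20574213
    denominator = 1 - (0.23513)(0.1517) - (-0.549969)(-0.5143) = 0.68148153
  phi_33 = -0.20574213 / 0.68148153 = -0.3019.
Therefore phi_{33} = -0.3019.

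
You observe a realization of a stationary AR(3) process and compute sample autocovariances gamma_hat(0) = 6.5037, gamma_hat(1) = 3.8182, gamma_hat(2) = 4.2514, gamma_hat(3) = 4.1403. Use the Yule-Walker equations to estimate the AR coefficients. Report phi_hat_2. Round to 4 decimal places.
\hat\phi_{2} = 0.3760

The Yule-Walker equations for an AR(p) process read, in matrix form,
  Gamma_p phi = r_p,   with   (Gamma_p)_{ij} = gamma(|i - j|),
                       (r_p)_i = gamma(i),   i,j = 1..p.
Substitute the sample gammas (Toeplitz matrix and right-hand side of size 3):
  Gamma_p = [[6.5037, 3.8182, 4.2514], [3.8182, 6.5037, 3.8182], [4.2514, 3.8182, 6.5037]]
  r_p     = [3.8182, 4.2514, 4.1403]
Written out (R1..R3):
  (R1) 6.5037 phi_1 + 3.8182 phi_2 + 4.2514 phi_3 = 3.8182
  (R2) 3.8182 phi_1 + 6.5037 phi_2 + 3.8182 phi_3 = 4.2514
  (R3) 4.2514 phi_1 + 3.8182 phi_2 + 6.5037 phi_3 = 4.1403
Gaussian elimination:
  R2 <- R2 - (3.8182/6.5037) R1 = R2 - (0.587081) R1:  4.262107 phi_2 + 1.322283 phi_3 = 2.009807
  R3 <- R3 - (4.2514/6.5037) R1 = R3 - (0.653689) R1:  1.322283 phi_2 + 3.724605 phi_3 = 1.644383
  R3 <- R3 - (1.322283/4.262107) R2 = R3 - (0.310242) R2:  3.314377 phi_3 = 1.020857
Back-substitution:
  phi_hat_3 = 1.020857 / 3.314377 = 0.308009
  phi_hat_2 = (2.009807 - (1.322283)(0.308009)) / 4.262107 = 0.375995
  phi_hat_1 = (3.8182 - (3.8182)(0.375995) - (4.2514)(0.308009)) / 6.5037 = 0.164999
So phi_hat = [0.1650, 0.3760, 0.3080].
Therefore phi_hat_2 = 0.3760.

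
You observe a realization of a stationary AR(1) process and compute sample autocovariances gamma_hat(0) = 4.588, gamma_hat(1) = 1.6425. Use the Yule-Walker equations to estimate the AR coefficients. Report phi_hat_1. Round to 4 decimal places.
\hat\phi_{1} = 0.3580

The Yule-Walker equations for an AR(p) process read, in matrix form,
  Gamma_p phi = r_p,   with   (Gamma_p)_{ij} = gamma(|i - j|),
                       (r_p)_i = gamma(i),   i,j = 1..p.
Substitute the sample gammas (Toeplitz matrix and right-hand side of size 1):
  Gamma_p = [[4.588]]
  r_p     = [1.6425]
With p = 1 this is the single equation gamma(0) phi_1 = gamma(1):
  phi_hat_1 = gamma(1) / gamma(0) = 1.6425 / 4.588 = 0.3580.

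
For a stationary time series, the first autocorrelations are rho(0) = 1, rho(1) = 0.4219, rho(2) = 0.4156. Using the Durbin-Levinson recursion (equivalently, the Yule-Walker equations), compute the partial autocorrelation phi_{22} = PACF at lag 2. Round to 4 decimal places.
\phi_{22} = 0.2891

The PACF at lag k is phi_{kk}, the last component of the solution
to the Yule-Walker system G_k phi = r_k where
  (G_k)_{ij} = rho(|i - j|), (r_k)_i = rho(i), i,j = 1..k.
Equivalently, Durbin-Levinson gives phi_{kk} iteratively:
  phi_{11} = rho(1)
  phi_{kk} = [rho(k) - sum_{j=1..k-1} phi_{k-1,j} rho(k-j)]
            / [1 - sum_{j=1..k-1} phi_{k-1,j} rho(j)],
  phi_{k,j} = phi_{k-1,j} - phi_{kk} phi_{k-1,k-j},  j = 1..k-1.
Step k = 1:
  phi_11 = rho(1) = 0.4219.
Step k = 2:
  phi_22 = [rho(2) - phi_11 rho(1)] / [1 - phi_11 rho(1)] = [0.4156 - (0.4219)(0.4219)] / [1 - (0.4219)(0.4219)]
         = 0.23760039 / 0.82200039 = 0.2891.
Therefore phi_{22} = 0.2891.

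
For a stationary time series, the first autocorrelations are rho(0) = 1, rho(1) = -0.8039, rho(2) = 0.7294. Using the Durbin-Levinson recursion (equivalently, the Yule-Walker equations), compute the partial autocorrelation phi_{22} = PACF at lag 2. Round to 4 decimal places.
\phi_{22} = 0.2350

The PACF at lag k is phi_{kk}, the last component of the solution
to the Yule-Walker system G_k phi = r_k where
  (G_k)_{ij} = rho(|i - j|), (r_k)_i = rho(i), i,j = 1..k.
Equivalently, Durbin-Levinson gives phi_{kk} iteratively:
  phi_{11} = rho(1)
  phi_{kk} = [rho(k) - sum_{j=1..k-1} phi_{k-1,j} rho(k-j)]
            / [1 - sum_{j=1..k-1} phi_{k-1,j} rho(j)],
  phi_{k,j} = phi_{k-1,j} - phi_{kk} phi_{k-1,k-j},  j = 1..k-1.
Step k = 1:
  phi_11 = rho(1) = -0.8039.
Step k = 2:
  phi_22 = [rho(2) - phi_11 rho(1)] / [1 - phi_11 rho(1)] = [0.7294 - (-0.8039)(-0.8039)] / [1 - (-0.8039)(-0.8039)]
         = 0.08314479 / 0.35374479 = 0.235.
Therefore phi_{22} = 0.2350.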